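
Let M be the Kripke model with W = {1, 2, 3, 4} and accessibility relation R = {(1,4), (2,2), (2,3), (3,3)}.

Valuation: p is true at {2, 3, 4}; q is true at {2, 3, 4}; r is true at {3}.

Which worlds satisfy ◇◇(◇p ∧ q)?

{2, 3}

1: successors {4}; ◇(◇p ∧ q) there: 4:F. ✗
2: successors {2, 3}; ◇(◇p ∧ q) there: 2:T, 3:T. ✓
3: successors {3}; ◇(◇p ∧ q) there: 3:T. ✓
4: no successors, so ◇◇(◇p ∧ q) fails. ✗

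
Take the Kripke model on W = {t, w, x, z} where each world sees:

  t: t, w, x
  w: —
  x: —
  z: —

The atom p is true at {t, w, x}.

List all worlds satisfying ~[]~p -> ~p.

t: ~[]~p is T, ~p is F. ✗
w: ~[]~p is F, ~p is F. ✓
x: ~[]~p is F, ~p is F. ✓
z: ~[]~p is F, ~p is T. ✓

{w, x, z}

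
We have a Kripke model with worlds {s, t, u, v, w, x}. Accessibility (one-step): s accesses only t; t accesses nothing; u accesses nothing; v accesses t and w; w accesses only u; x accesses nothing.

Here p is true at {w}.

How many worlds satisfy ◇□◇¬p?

s: successors {t}; □◇¬p there: t:T. ✓
t: no successors, so ◇□◇¬p fails. ✗
u: no successors, so ◇□◇¬p fails. ✗
v: successors {t, w}; □◇¬p there: t:T, w:F. ✓
w: successors {u}; □◇¬p there: u:T. ✓
x: no successors, so ◇□◇¬p fails. ✗
Satisfying worlds: {s, v, w}.

3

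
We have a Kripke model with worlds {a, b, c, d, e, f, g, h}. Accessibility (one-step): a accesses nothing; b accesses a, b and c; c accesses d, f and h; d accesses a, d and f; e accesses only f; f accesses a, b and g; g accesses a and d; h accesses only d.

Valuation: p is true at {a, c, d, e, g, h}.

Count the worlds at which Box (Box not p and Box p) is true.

1

a: no successors, so Box (Box not p and Box p) holds vacuously. ✓
b: successors {a, b, c}; Box not p and Box p there: a:T, b:F, c:F. ✗
c: successors {d, f, h}; Box not p and Box p there: d:F, f:F, h:F. ✗
d: successors {a, d, f}; Box not p and Box p there: a:T, d:F, f:F. ✗
e: successors {f}; Box not p and Box p there: f:F. ✗
f: successors {a, b, g}; Box not p and Box p there: a:T, b:F, g:F. ✗
g: successors {a, d}; Box not p and Box p there: a:T, d:F. ✗
h: successors {d}; Box not p and Box p there: d:F. ✗
Satisfying worlds: {a}.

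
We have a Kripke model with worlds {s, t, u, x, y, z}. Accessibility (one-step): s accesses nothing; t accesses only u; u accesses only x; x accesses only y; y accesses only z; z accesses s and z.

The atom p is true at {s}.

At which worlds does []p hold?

{s}

s: no successors, so []p holds vacuously. ✓
t: successors {u}; p there: u:F. ✗
u: successors {x}; p there: x:F. ✗
x: successors {y}; p there: y:F. ✗
y: successors {z}; p there: z:F. ✗
z: successors {s, z}; p there: s:T, z:F. ✗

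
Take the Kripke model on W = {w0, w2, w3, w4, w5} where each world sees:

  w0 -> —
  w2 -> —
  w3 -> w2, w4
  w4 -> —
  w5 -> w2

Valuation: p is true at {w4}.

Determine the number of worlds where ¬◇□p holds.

w0: ◇□p is F. ✓
w2: ◇□p is F. ✓
w3: ◇□p is T. ✗
w4: ◇□p is F. ✓
w5: ◇□p is T. ✗
Satisfying worlds: {w0, w2, w4}.

3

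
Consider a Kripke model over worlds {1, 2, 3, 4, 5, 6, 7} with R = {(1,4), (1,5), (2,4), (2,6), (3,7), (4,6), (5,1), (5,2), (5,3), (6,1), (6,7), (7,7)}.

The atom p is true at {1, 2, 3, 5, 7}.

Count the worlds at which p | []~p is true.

1: p is T, []~p is F. ✓
2: p is T, []~p is T. ✓
3: p is T, []~p is F. ✓
4: p is F, []~p is T. ✓
5: p is T, []~p is F. ✓
6: p is F, []~p is F. ✗
7: p is T, []~p is F. ✓
Satisfying worlds: {1, 2, 3, 4, 5, 7}.

6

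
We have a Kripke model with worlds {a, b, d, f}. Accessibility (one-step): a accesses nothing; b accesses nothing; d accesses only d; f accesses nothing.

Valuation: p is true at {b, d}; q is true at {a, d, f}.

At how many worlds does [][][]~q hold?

3

a: no successors, so [][][]~q holds vacuously. ✓
b: no successors, so [][][]~q holds vacuously. ✓
d: successors {d}; [][]~q there: d:F. ✗
f: no successors, so [][][]~q holds vacuously. ✓
Satisfying worlds: {a, b, f}.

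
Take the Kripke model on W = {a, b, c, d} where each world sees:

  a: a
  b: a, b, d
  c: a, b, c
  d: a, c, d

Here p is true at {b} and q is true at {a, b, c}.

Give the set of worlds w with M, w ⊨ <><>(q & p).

{b, c, d}

a: successors {a}; <>(q & p) there: a:F. ✗
b: successors {a, b, d}; <>(q & p) there: a:F, b:T, d:F. ✓
c: successors {a, b, c}; <>(q & p) there: a:F, b:T, c:T. ✓
d: successors {a, c, d}; <>(q & p) there: a:F, c:T, d:F. ✓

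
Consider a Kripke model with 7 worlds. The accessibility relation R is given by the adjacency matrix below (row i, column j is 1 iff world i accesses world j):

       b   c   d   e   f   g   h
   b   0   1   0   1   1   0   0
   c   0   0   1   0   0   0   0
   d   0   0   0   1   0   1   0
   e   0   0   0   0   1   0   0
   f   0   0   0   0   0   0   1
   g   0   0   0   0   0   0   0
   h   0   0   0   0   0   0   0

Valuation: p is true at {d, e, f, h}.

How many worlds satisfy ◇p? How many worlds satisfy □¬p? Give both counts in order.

5 and 2

For ◇p:
b: successors {c, e, f}; p there: c:F, e:T, f:T. ✓
c: successors {d}; p there: d:T. ✓
d: successors {e, g}; p there: e:T, g:F. ✓
e: successors {f}; p there: f:T. ✓
f: successors {h}; p there: h:T. ✓
g: no successors, so ◇p fails. ✗
h: no successors, so ◇p fails. ✗
— 5 worlds.
For □¬p:
b: successors {c, e, f}; ¬p there: c:T, e:F, f:F. ✗
c: successors {d}; ¬p there: d:F. ✗
d: successors {e, g}; ¬p there: e:F, g:T. ✗
e: successors {f}; ¬p there: f:F. ✗
f: successors {h}; ¬p there: h:F. ✗
g: no successors, so □¬p holds vacuously. ✓
h: no successors, so □¬p holds vacuously. ✓
— 2 worlds.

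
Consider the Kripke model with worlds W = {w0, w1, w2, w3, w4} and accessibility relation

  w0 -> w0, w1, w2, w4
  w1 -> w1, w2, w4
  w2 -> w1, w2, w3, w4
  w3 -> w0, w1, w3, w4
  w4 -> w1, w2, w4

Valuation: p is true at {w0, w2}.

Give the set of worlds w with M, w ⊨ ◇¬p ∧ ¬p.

{w1, w3, w4}

w0: ◇¬p is T, ¬p is F. ✗
w1: ◇¬p is T, ¬p is T. ✓
w2: ◇¬p is T, ¬p is F. ✗
w3: ◇¬p is T, ¬p is T. ✓
w4: ◇¬p is T, ¬p is T. ✓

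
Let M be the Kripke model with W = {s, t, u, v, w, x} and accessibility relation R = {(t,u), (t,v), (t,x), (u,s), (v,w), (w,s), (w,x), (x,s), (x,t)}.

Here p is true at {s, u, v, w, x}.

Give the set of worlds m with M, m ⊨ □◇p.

s: no successors, so □◇p holds vacuously. ✓
t: successors {u, v, x}; ◇p there: u:T, v:T, x:T. ✓
u: successors {s}; ◇p there: s:F. ✗
v: successors {w}; ◇p there: w:T. ✓
w: successors {s, x}; ◇p there: s:F, x:T. ✗
x: successors {s, t}; ◇p there: s:F, t:T. ✗

{s, t, v}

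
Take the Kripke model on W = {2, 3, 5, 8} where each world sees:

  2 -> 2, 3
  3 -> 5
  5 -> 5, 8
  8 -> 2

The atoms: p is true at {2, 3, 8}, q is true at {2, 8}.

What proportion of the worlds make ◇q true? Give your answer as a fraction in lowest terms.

3/4

2: successors {2, 3}; q there: 2:T, 3:F. ✓
3: successors {5}; q there: 5:F. ✗
5: successors {5, 8}; q there: 5:F, 8:T. ✓
8: successors {2}; q there: 2:T. ✓
That's 3 of 4 worlds, so 3/4.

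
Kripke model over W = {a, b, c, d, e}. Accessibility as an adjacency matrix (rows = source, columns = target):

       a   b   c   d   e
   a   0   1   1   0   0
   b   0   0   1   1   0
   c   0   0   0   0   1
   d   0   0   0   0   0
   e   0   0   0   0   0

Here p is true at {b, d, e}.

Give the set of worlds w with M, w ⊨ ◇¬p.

{a, b}

a: successors {b, c}; ¬p there: b:F, c:T. ✓
b: successors {c, d}; ¬p there: c:T, d:F. ✓
c: successors {e}; ¬p there: e:F. ✗
d: no successors, so ◇¬p fails. ✗
e: no successors, so ◇¬p fails. ✗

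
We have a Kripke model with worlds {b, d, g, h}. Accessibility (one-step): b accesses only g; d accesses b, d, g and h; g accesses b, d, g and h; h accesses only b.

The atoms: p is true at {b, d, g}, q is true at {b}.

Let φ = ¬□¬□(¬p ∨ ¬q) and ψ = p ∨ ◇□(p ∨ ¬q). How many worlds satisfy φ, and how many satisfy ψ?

3 and 4

For ¬□¬□(¬p ∨ ¬q):
b: □¬□(¬p ∨ ¬q) is T. ✗
d: □¬□(¬p ∨ ¬q) is F. ✓
g: □¬□(¬p ∨ ¬q) is F. ✓
h: □¬□(¬p ∨ ¬q) is F. ✓
— 3 worlds.
For p ∨ ◇□(p ∨ ¬q):
b: p is T, ◇□(p ∨ ¬q) is T. ✓
d: p is T, ◇□(p ∨ ¬q) is T. ✓
g: p is T, ◇□(p ∨ ¬q) is T. ✓
h: p is F, ◇□(p ∨ ¬q) is T. ✓
— 4 worlds.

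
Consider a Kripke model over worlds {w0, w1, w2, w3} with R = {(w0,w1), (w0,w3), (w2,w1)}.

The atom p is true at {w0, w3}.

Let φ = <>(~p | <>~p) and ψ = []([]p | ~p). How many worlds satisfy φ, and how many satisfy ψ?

For <>(~p | <>~p):
w0: successors {w1, w3}; ~p | <>~p there: w1:T, w3:F. ✓
w1: no successors, so <>(~p | <>~p) fails. ✗
w2: successors {w1}; ~p | <>~p there: w1:T. ✓
w3: no successors, so <>(~p | <>~p) fails. ✗
— 2 worlds.
For []([]p | ~p):
w0: successors {w1, w3}; []p | ~p there: w1:T, w3:T. ✓
w1: no successors, so []([]p | ~p) holds vacuously. ✓
w2: successors {w1}; []p | ~p there: w1:T. ✓
w3: no successors, so []([]p | ~p) holds vacuously. ✓
— 4 worlds.

2 and 4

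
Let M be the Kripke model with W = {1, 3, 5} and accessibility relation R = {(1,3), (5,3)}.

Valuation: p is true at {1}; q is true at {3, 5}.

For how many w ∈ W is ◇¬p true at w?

2

1: successors {3}; ¬p there: 3:T. ✓
3: no successors, so ◇¬p fails. ✗
5: successors {3}; ¬p there: 3:T. ✓
Satisfying worlds: {1, 5}.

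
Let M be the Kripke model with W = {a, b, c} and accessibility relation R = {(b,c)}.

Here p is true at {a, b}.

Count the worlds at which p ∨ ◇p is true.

a: p is T, ◇p is F. ✓
b: p is T, ◇p is F. ✓
c: p is F, ◇p is F. ✗
Satisfying worlds: {a, b}.

2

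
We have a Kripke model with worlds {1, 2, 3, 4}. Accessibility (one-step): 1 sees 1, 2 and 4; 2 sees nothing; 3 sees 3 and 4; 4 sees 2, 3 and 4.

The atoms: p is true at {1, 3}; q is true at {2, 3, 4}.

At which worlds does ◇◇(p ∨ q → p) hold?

1: successors {1, 2, 4}; ◇(p ∨ q → p) there: 1:T, 2:F, 4:T. ✓
2: no successors, so ◇◇(p ∨ q → p) fails. ✗
3: successors {3, 4}; ◇(p ∨ q → p) there: 3:T, 4:T. ✓
4: successors {2, 3, 4}; ◇(p ∨ q → p) there: 2:F, 3:T, 4:T. ✓

{1, 3, 4}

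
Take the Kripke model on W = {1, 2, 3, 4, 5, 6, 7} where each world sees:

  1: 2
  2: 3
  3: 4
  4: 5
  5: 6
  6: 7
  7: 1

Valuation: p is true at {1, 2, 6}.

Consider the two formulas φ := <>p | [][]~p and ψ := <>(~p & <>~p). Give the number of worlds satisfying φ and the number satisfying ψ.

For <>p | [][]~p:
1: <>p is T, [][]~p is T. ✓
2: <>p is F, [][]~p is T. ✓
3: <>p is F, [][]~p is T. ✓
4: <>p is F, [][]~p is F. ✗
5: <>p is T, [][]~p is T. ✓
6: <>p is F, [][]~p is F. ✗
7: <>p is T, [][]~p is F. ✓
— 5 worlds.
For <>(~p & <>~p):
1: successors {2}; ~p & <>~p there: 2:F. ✗
2: successors {3}; ~p & <>~p there: 3:T. ✓
3: successors {4}; ~p & <>~p there: 4:T. ✓
4: successors {5}; ~p & <>~p there: 5:F. ✗
5: successors {6}; ~p & <>~p there: 6:F. ✗
6: successors {7}; ~p & <>~p there: 7:F. ✗
7: successors {1}; ~p & <>~p there: 1:F. ✗
— 2 worlds.

5 and 2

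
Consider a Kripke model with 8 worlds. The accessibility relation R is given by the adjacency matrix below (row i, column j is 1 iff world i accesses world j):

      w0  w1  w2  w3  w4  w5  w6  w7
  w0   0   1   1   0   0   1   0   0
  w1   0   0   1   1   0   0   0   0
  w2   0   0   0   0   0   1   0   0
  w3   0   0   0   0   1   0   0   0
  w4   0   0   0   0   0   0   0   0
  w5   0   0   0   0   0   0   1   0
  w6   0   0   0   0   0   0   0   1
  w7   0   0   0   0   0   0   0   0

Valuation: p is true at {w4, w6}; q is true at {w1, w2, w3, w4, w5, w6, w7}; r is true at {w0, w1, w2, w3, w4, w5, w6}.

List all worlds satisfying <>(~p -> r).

{w0, w1, w2, w3, w5}

w0: successors {w1, w2, w5}; ~p -> r there: w1:T, w2:T, w5:T. ✓
w1: successors {w2, w3}; ~p -> r there: w2:T, w3:T. ✓
w2: successors {w5}; ~p -> r there: w5:T. ✓
w3: successors {w4}; ~p -> r there: w4:T. ✓
w4: no successors, so <>(~p -> r) fails. ✗
w5: successors {w6}; ~p -> r there: w6:T. ✓
w6: successors {w7}; ~p -> r there: w7:F. ✗
w7: no successors, so <>(~p -> r) fails. ✗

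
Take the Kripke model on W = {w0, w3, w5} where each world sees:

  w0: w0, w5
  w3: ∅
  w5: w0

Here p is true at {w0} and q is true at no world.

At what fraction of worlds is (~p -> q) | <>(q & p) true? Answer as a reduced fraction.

w0: ~p -> q is T, <>(q & p) is F. ✓
w3: ~p -> q is F, <>(q & p) is F. ✗
w5: ~p -> q is F, <>(q & p) is F. ✗
That's 1 of 3 worlds, so 1/3.

1/3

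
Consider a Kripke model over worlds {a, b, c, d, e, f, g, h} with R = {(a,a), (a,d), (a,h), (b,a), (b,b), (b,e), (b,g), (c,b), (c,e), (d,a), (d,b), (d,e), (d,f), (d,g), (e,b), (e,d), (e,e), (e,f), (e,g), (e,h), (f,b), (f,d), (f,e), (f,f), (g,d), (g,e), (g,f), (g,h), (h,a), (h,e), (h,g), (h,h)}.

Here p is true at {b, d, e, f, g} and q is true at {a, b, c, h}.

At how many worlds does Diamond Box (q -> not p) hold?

a: successors {a, d, h}; Box (q -> not p) there: a:T, d:F, h:T. ✓
b: successors {a, b, e, g}; Box (q -> not p) there: a:T, b:F, e:F, g:T. ✓
c: successors {b, e}; Box (q -> not p) there: b:F, e:F. ✗
d: successors {a, b, e, f, g}; Box (q -> not p) there: a:T, b:F, e:F, f:F, g:T. ✓
e: successors {b, d, e, f, g, h}; Box (q -> not p) there: b:F, d:F, e:F, f:F, g:T, h:T. ✓
f: successors {b, d, e, f}; Box (q -> not p) there: b:F, d:F, e:F, f:F. ✗
g: successors {d, e, f, h}; Box (q -> not p) there: d:F, e:F, f:F, h:T. ✓
h: successors {a, e, g, h}; Box (q -> not p) there: a:T, e:F, g:T, h:T. ✓
Satisfying worlds: {a, b, d, e, g, h}.

6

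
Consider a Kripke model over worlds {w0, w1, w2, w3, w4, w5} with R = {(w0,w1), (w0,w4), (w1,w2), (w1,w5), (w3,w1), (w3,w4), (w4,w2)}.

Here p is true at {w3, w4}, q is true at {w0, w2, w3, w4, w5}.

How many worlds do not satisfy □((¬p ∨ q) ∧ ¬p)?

w0: successors {w1, w4}; (¬p ∨ q) ∧ ¬p there: w1:T, w4:F. ✗
w1: successors {w2, w5}; (¬p ∨ q) ∧ ¬p there: w2:T, w5:T. ✓
w2: no successors, so □((¬p ∨ q) ∧ ¬p) holds vacuously. ✓
w3: successors {w1, w4}; (¬p ∨ q) ∧ ¬p there: w1:T, w4:F. ✗
w4: successors {w2}; (¬p ∨ q) ∧ ¬p there: w2:T. ✓
w5: no successors, so □((¬p ∨ q) ∧ ¬p) holds vacuously. ✓
Satisfying worlds: {w1, w2, w4, w5}.
So □((¬p ∨ q) ∧ ¬p) fails at the other 2 worlds.

2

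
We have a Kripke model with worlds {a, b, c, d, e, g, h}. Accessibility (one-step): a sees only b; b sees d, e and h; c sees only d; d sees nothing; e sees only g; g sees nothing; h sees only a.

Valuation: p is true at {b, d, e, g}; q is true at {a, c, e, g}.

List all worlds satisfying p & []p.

{d, e, g}

a: p is F, []p is T. ✗
b: p is T, []p is F. ✗
c: p is F, []p is T. ✗
d: p is T, []p is T. ✓
e: p is T, []p is T. ✓
g: p is T, []p is T. ✓
h: p is F, []p is F. ✗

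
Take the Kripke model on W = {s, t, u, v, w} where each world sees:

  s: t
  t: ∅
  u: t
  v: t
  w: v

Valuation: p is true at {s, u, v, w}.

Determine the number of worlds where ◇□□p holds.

s: successors {t}; □□p there: t:T. ✓
t: no successors, so ◇□□p fails. ✗
u: successors {t}; □□p there: t:T. ✓
v: successors {t}; □□p there: t:T. ✓
w: successors {v}; □□p there: v:T. ✓
Satisfying worlds: {s, u, v, w}.

4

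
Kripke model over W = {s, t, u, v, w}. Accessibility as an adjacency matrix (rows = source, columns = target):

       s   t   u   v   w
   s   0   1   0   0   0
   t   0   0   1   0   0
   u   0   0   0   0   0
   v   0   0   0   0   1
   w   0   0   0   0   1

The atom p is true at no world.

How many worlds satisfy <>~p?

4

s: successors {t}; ~p there: t:T. ✓
t: successors {u}; ~p there: u:T. ✓
u: no successors, so <>~p fails. ✗
v: successors {w}; ~p there: w:T. ✓
w: successors {w}; ~p there: w:T. ✓
Satisfying worlds: {s, t, v, w}.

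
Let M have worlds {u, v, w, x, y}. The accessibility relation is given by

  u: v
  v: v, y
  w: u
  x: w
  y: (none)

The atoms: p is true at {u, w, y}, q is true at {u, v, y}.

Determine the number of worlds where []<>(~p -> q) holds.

4

u: successors {v}; <>(~p -> q) there: v:T. ✓
v: successors {v, y}; <>(~p -> q) there: v:T, y:F. ✗
w: successors {u}; <>(~p -> q) there: u:T. ✓
x: successors {w}; <>(~p -> q) there: w:T. ✓
y: no successors, so []<>(~p -> q) holds vacuously. ✓
Satisfying worlds: {u, w, x, y}.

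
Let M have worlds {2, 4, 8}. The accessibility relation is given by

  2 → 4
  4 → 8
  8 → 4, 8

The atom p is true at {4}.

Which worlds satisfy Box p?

{2}

2: successors {4}; p there: 4:T. ✓
4: successors {8}; p there: 8:F. ✗
8: successors {4, 8}; p there: 4:T, 8:F. ✗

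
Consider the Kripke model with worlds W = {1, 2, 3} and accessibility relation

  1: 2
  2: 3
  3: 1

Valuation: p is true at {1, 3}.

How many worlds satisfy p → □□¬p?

1: p is T, □□¬p is F. ✗
2: p is F, □□¬p is F. ✓
3: p is T, □□¬p is T. ✓
Satisfying worlds: {2, 3}.

2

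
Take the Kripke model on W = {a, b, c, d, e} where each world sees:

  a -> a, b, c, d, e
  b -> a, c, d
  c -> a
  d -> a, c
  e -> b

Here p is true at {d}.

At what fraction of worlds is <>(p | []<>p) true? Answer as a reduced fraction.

3/5

a: successors {a, b, c, d, e}; p | []<>p there: a:F, b:F, c:T, d:T, e:T. ✓
b: successors {a, c, d}; p | []<>p there: a:F, c:T, d:T. ✓
c: successors {a}; p | []<>p there: a:F. ✗
d: successors {a, c}; p | []<>p there: a:F, c:T. ✓
e: successors {b}; p | []<>p there: b:F. ✗
That's 3 of 5 worlds, so 3/5.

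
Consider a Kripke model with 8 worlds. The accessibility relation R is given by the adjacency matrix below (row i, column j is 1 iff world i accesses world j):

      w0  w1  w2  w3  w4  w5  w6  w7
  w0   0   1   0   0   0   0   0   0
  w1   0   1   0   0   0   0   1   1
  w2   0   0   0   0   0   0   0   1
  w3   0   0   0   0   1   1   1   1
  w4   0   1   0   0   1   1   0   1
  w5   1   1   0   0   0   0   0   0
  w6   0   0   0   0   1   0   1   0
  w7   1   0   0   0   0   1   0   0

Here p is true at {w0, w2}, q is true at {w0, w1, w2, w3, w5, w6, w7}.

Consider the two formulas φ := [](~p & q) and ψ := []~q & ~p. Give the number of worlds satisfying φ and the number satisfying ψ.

For [](~p & q):
w0: successors {w1}; ~p & q there: w1:T. ✓
w1: successors {w1, w6, w7}; ~p & q there: w1:T, w6:T, w7:T. ✓
w2: successors {w7}; ~p & q there: w7:T. ✓
w3: successors {w4, w5, w6, w7}; ~p & q there: w4:F, w5:T, w6:T, w7:T. ✗
w4: successors {w1, w4, w5, w7}; ~p & q there: w1:T, w4:F, w5:T, w7:T. ✗
w5: successors {w0, w1}; ~p & q there: w0:F, w1:T. ✗
w6: successors {w4, w6}; ~p & q there: w4:F, w6:T. ✗
w7: successors {w0, w5}; ~p & q there: w0:F, w5:T. ✗
— 3 worlds.
For []~q & ~p:
w0: []~q is F, ~p is F. ✗
w1: []~q is F, ~p is T. ✗
w2: []~q is F, ~p is F. ✗
w3: []~q is F, ~p is T. ✗
w4: []~q is F, ~p is T. ✗
w5: []~q is F, ~p is T. ✗
w6: []~q is F, ~p is T. ✗
w7: []~q is F, ~p is T. ✗
— 0 worlds.

3 and 0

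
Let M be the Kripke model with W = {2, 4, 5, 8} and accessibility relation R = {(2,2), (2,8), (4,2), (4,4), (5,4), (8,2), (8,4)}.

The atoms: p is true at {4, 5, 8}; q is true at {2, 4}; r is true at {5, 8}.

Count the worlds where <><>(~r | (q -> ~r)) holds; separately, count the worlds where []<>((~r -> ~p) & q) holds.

4 and 4

For <><>(~r | (q -> ~r)):
2: successors {2, 8}; <>(~r | (q -> ~r)) there: 2:T, 8:T. ✓
4: successors {2, 4}; <>(~r | (q -> ~r)) there: 2:T, 4:T. ✓
5: successors {4}; <>(~r | (q -> ~r)) there: 4:T. ✓
8: successors {2, 4}; <>(~r | (q -> ~r)) there: 2:T, 4:T. ✓
— 4 worlds.
For []<>((~r -> ~p) & q):
2: successors {2, 8}; <>((~r -> ~p) & q) there: 2:T, 8:T. ✓
4: successors {2, 4}; <>((~r -> ~p) & q) there: 2:T, 4:T. ✓
5: successors {4}; <>((~r -> ~p) & q) there: 4:T. ✓
8: successors {2, 4}; <>((~r -> ~p) & q) there: 2:T, 4:T. ✓
— 4 worlds.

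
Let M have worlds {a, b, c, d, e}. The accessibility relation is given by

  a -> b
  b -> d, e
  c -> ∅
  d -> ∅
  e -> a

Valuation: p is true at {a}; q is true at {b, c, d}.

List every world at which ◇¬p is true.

a: successors {b}; ¬p there: b:T. ✓
b: successors {d, e}; ¬p there: d:T, e:T. ✓
c: no successors, so ◇¬p fails. ✗
d: no successors, so ◇¬p fails. ✗
e: successors {a}; ¬p there: a:F. ✗

{a, b}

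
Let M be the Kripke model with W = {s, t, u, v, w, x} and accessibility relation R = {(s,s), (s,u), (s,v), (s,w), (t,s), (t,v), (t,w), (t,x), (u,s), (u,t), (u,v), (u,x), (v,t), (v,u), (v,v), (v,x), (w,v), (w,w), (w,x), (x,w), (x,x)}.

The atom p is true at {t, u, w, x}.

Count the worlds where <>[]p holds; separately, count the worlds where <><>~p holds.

5 and 6

For <>[]p:
s: successors {s, u, v, w}; []p there: s:F, u:F, v:F, w:F. ✗
t: successors {s, v, w, x}; []p there: s:F, v:F, w:F, x:T. ✓
u: successors {s, t, v, x}; []p there: s:F, t:F, v:F, x:T. ✓
v: successors {t, u, v, x}; []p there: t:F, u:F, v:F, x:T. ✓
w: successors {v, w, x}; []p there: v:F, w:F, x:T. ✓
x: successors {w, x}; []p there: w:F, x:T. ✓
— 5 worlds.
For <><>~p:
s: successors {s, u, v, w}; <>~p there: s:T, u:T, v:T, w:T. ✓
t: successors {s, v, w, x}; <>~p there: s:T, v:T, w:T, x:F. ✓
u: successors {s, t, v, x}; <>~p there: s:T, t:T, v:T, x:F. ✓
v: successors {t, u, v, x}; <>~p there: t:T, u:T, v:T, x:F. ✓
w: successors {v, w, x}; <>~p there: v:T, w:T, x:F. ✓
x: successors {w, x}; <>~p there: w:T, x:F. ✓
— 6 worlds.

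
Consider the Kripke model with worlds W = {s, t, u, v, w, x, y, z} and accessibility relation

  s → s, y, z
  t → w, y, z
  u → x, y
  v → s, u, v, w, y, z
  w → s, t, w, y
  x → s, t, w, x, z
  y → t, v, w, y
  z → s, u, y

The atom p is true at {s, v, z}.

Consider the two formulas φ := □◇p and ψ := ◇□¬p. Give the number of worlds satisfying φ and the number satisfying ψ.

6 and 2

For □◇p:
s: successors {s, y, z}; ◇p there: s:T, y:T, z:T. ✓
t: successors {w, y, z}; ◇p there: w:T, y:T, z:T. ✓
u: successors {x, y}; ◇p there: x:T, y:T. ✓
v: successors {s, u, v, w, y, z}; ◇p there: s:T, u:F, v:T, w:T, y:T, z:T. ✗
w: successors {s, t, w, y}; ◇p there: s:T, t:T, w:T, y:T. ✓
x: successors {s, t, w, x, z}; ◇p there: s:T, t:T, w:T, x:T, z:T. ✓
y: successors {t, v, w, y}; ◇p there: t:T, v:T, w:T, y:T. ✓
z: successors {s, u, y}; ◇p there: s:T, u:F, y:T. ✗
— 6 worlds.
For ◇□¬p:
s: successors {s, y, z}; □¬p there: s:F, y:F, z:F. ✗
t: successors {w, y, z}; □¬p there: w:F, y:F, z:F. ✗
u: successors {x, y}; □¬p there: x:F, y:F. ✗
v: successors {s, u, v, w, y, z}; □¬p there: s:F, u:T, v:F, w:F, y:F, z:F. ✓
w: successors {s, t, w, y}; □¬p there: s:F, t:F, w:F, y:F. ✗
x: successors {s, t, w, x, z}; □¬p there: s:F, t:F, w:F, x:F, z:F. ✗
y: successors {t, v, w, y}; □¬p there: t:F, v:F, w:F, y:F. ✗
z: successors {s, u, y}; □¬p there: s:F, u:T, y:F. ✓
— 2 worlds.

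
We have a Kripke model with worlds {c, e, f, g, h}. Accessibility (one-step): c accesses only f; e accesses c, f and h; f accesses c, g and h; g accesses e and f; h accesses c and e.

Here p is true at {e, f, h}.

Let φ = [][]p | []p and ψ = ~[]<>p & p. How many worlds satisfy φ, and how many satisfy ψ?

For [][]p | []p:
c: [][]p is F, []p is T. ✓
e: [][]p is F, []p is F. ✗
f: [][]p is F, []p is F. ✗
g: [][]p is F, []p is T. ✓
h: [][]p is F, []p is F. ✗
— 2 worlds.
For ~[]<>p & p:
c: ~[]<>p is F, p is F. ✗
e: ~[]<>p is F, p is T. ✗
f: ~[]<>p is F, p is T. ✗
g: ~[]<>p is F, p is F. ✗
h: ~[]<>p is F, p is T. ✗
— 0 worlds.

2 and 0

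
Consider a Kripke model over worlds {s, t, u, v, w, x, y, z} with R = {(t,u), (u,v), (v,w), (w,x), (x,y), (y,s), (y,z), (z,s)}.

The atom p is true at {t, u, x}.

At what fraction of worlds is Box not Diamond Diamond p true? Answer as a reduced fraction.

s: no successors, so Box not Diamond Diamond p holds vacuously. ✓
t: successors {u}; not Diamond Diamond p there: u:T. ✓
u: successors {v}; not Diamond Diamond p there: v:F. ✗
v: successors {w}; not Diamond Diamond p there: w:T. ✓
w: successors {x}; not Diamond Diamond p there: x:T. ✓
x: successors {y}; not Diamond Diamond p there: y:T. ✓
y: successors {s, z}; not Diamond Diamond p there: s:T, z:T. ✓
z: successors {s}; not Diamond Diamond p there: s:T. ✓
That's 7 of 8 worlds, so 7/8.

7/8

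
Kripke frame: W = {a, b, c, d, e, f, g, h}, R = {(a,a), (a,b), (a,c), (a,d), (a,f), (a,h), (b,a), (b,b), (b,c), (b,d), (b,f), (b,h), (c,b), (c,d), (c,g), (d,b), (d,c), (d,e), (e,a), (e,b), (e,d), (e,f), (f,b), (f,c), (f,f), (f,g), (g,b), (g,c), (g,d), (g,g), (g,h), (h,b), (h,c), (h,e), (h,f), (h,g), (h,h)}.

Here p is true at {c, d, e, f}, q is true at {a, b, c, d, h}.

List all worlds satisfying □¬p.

∅

a: successors {a, b, c, d, f, h}; ¬p there: a:T, b:T, c:F, d:F, f:F, h:T. ✗
b: successors {a, b, c, d, f, h}; ¬p there: a:T, b:T, c:F, d:F, f:F, h:T. ✗
c: successors {b, d, g}; ¬p there: b:T, d:F, g:T. ✗
d: successors {b, c, e}; ¬p there: b:T, c:F, e:F. ✗
e: successors {a, b, d, f}; ¬p there: a:T, b:T, d:F, f:F. ✗
f: successors {b, c, f, g}; ¬p there: b:T, c:F, f:F, g:T. ✗
g: successors {b, c, d, g, h}; ¬p there: b:T, c:F, d:F, g:T, h:T. ✗
h: successors {b, c, e, f, g, h}; ¬p there: b:T, c:F, e:F, f:F, g:T, h:T. ✗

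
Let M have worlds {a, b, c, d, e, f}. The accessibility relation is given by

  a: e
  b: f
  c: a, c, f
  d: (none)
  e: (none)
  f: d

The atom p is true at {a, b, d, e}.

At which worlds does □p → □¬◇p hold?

a: □p is T, □¬◇p is T. ✓
b: □p is F, □¬◇p is F. ✓
c: □p is F, □¬◇p is F. ✓
d: □p is T, □¬◇p is T. ✓
e: □p is T, □¬◇p is T. ✓
f: □p is T, □¬◇p is T. ✓

{a, b, c, d, e, f}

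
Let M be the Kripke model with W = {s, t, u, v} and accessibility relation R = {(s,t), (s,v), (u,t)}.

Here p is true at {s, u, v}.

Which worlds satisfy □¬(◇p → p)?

{t, v}

s: successors {t, v}; ¬(◇p → p) there: t:F, v:F. ✗
t: no successors, so □¬(◇p → p) holds vacuously. ✓
u: successors {t}; ¬(◇p → p) there: t:F. ✗
v: no successors, so □¬(◇p → p) holds vacuously. ✓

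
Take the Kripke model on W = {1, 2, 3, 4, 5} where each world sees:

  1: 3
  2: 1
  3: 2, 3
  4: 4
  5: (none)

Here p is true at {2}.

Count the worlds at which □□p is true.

1: successors {3}; □p there: 3:F. ✗
2: successors {1}; □p there: 1:F. ✗
3: successors {2, 3}; □p there: 2:F, 3:F. ✗
4: successors {4}; □p there: 4:F. ✗
5: no successors, so □□p holds vacuously. ✓
Satisfying worlds: {5}.

1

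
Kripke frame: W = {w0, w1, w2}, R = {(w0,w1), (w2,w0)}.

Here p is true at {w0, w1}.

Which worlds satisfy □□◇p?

w0: successors {w1}; □◇p there: w1:T. ✓
w1: no successors, so □□◇p holds vacuously. ✓
w2: successors {w0}; □◇p there: w0:F. ✗

{w0, w1}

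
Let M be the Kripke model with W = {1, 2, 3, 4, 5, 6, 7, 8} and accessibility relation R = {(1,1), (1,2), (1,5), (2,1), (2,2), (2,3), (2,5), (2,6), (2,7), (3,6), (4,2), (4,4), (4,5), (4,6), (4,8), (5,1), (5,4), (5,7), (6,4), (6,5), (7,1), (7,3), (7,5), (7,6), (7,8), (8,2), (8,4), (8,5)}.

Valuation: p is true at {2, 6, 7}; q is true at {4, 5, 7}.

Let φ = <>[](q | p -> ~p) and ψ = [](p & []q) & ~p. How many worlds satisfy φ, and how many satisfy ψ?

For <>[](q | p -> ~p):
1: successors {1, 2, 5}; [](q | p -> ~p) there: 1:F, 2:F, 5:F. ✗
2: successors {1, 2, 3, 5, 6, 7}; [](q | p -> ~p) there: 1:F, 2:F, 3:F, 5:F, 6:T, 7:F. ✓
3: successors {6}; [](q | p -> ~p) there: 6:T. ✓
4: successors {2, 4, 5, 6, 8}; [](q | p -> ~p) there: 2:F, 4:F, 5:F, 6:T, 8:F. ✓
5: successors {1, 4, 7}; [](q | p -> ~p) there: 1:F, 4:F, 7:F. ✗
6: successors {4, 5}; [](q | p -> ~p) there: 4:F, 5:F. ✗
7: successors {1, 3, 5, 6, 8}; [](q | p -> ~p) there: 1:F, 3:F, 5:F, 6:T, 8:F. ✓
8: successors {2, 4, 5}; [](q | p -> ~p) there: 2:F, 4:F, 5:F. ✗
— 4 worlds.
For [](p & []q) & ~p:
1: [](p & []q) is F, ~p is T. ✗
2: [](p & []q) is F, ~p is F. ✗
3: [](p & []q) is T, ~p is T. ✓
4: [](p & []q) is F, ~p is T. ✗
5: [](p & []q) is F, ~p is T. ✗
6: [](p & []q) is F, ~p is F. ✗
7: [](p & []q) is F, ~p is F. ✗
8: [](p & []q) is F, ~p is T. ✗
— 1 world.

4 and 1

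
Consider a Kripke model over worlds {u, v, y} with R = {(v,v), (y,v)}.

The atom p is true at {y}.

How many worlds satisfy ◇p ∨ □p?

1

u: ◇p is F, □p is T. ✓
v: ◇p is F, □p is F. ✗
y: ◇p is F, □p is F. ✗
Satisfying worlds: {u}.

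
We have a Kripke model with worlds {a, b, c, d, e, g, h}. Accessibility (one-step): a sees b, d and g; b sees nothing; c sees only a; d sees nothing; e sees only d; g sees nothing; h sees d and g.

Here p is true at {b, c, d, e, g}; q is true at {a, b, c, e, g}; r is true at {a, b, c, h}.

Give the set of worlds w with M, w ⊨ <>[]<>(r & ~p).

a: successors {b, d, g}; []<>(r & ~p) there: b:T, d:T, g:T. ✓
b: no successors, so <>[]<>(r & ~p) fails. ✗
c: successors {a}; []<>(r & ~p) there: a:F. ✗
d: no successors, so <>[]<>(r & ~p) fails. ✗
e: successors {d}; []<>(r & ~p) there: d:T. ✓
g: no successors, so <>[]<>(r & ~p) fails. ✗
h: successors {d, g}; []<>(r & ~p) there: d:T, g:T. ✓

{a, e, h}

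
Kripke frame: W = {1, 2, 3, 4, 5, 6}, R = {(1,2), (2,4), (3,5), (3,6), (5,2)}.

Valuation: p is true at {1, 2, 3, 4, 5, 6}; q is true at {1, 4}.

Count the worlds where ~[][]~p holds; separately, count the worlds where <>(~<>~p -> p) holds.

3 and 4

For ~[][]~p:
1: [][]~p is F. ✓
2: [][]~p is T. ✗
3: [][]~p is F. ✓
4: [][]~p is T. ✗
5: [][]~p is F. ✓
6: [][]~p is T. ✗
— 3 worlds.
For <>(~<>~p -> p):
1: successors {2}; ~<>~p -> p there: 2:T. ✓
2: successors {4}; ~<>~p -> p there: 4:T. ✓
3: successors {5, 6}; ~<>~p -> p there: 5:T, 6:T. ✓
4: no successors, so <>(~<>~p -> p) fails. ✗
5: successors {2}; ~<>~p -> p there: 2:T. ✓
6: no successors, so <>(~<>~p -> p) fails. ✗
— 4 worlds.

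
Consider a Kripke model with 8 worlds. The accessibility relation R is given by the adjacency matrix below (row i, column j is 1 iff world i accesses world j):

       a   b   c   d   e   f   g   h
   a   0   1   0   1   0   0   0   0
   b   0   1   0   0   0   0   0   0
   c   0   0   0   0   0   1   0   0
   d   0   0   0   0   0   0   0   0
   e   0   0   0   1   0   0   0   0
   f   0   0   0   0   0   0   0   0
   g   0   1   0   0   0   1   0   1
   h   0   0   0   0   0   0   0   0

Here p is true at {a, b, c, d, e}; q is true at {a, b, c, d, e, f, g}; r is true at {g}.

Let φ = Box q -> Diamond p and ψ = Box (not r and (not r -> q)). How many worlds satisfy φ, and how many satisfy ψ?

For Box q -> Diamond p:
a: Box q is T, Diamond p is T. ✓
b: Box q is T, Diamond p is T. ✓
c: Box q is T, Diamond p is F. ✗
d: Box q is T, Diamond p is F. ✗
e: Box q is T, Diamond p is T. ✓
f: Box q is T, Diamond p is F. ✗
g: Box q is F, Diamond p is T. ✓
h: Box q is T, Diamond p is F. ✗
— 4 worlds.
For Box (not r and (not r -> q)):
a: successors {b, d}; not r and (not r -> q) there: b:T, d:T. ✓
b: successors {b}; not r and (not r -> q) there: b:T. ✓
c: successors {f}; not r and (not r -> q) there: f:T. ✓
d: no successors, so Box (not r and (not r -> q)) holds vacuously. ✓
e: successors {d}; not r and (not r -> q) there: d:T. ✓
f: no successors, so Box (not r and (not r -> q)) holds vacuously. ✓
g: successors {b, f, h}; not r and (not r -> q) there: b:T, f:T, h:F. ✗
h: no successors, so Box (not r and (not r -> q)) holds vacuously. ✓
— 7 worlds.

4 and 7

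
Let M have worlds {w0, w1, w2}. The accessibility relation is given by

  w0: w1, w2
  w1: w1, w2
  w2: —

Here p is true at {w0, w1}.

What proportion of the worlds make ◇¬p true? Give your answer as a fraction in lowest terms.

2/3

w0: successors {w1, w2}; ¬p there: w1:F, w2:T. ✓
w1: successors {w1, w2}; ¬p there: w1:F, w2:T. ✓
w2: no successors, so ◇¬p fails. ✗
That's 2 of 3 worlds, so 2/3.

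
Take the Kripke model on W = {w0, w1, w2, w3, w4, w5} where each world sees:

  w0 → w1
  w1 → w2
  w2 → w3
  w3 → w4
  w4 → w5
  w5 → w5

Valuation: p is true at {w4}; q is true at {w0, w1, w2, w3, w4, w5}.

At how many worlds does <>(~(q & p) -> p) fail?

5

w0: successors {w1}; ~(q & p) -> p there: w1:F. ✗
w1: successors {w2}; ~(q & p) -> p there: w2:F. ✗
w2: successors {w3}; ~(q & p) -> p there: w3:F. ✗
w3: successors {w4}; ~(q & p) -> p there: w4:T. ✓
w4: successors {w5}; ~(q & p) -> p there: w5:F. ✗
w5: successors {w5}; ~(q & p) -> p there: w5:F. ✗
Satisfying worlds: {w3}.
So <>(~(q & p) -> p) fails at the other 5 worlds.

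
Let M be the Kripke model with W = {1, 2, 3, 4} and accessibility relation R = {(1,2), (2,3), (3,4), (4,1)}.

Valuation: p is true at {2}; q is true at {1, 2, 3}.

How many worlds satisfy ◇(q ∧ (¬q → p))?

3

1: successors {2}; q ∧ (¬q → p) there: 2:T. ✓
2: successors {3}; q ∧ (¬q → p) there: 3:T. ✓
3: successors {4}; q ∧ (¬q → p) there: 4:F. ✗
4: successors {1}; q ∧ (¬q → p) there: 1:T. ✓
Satisfying worlds: {1, 2, 4}.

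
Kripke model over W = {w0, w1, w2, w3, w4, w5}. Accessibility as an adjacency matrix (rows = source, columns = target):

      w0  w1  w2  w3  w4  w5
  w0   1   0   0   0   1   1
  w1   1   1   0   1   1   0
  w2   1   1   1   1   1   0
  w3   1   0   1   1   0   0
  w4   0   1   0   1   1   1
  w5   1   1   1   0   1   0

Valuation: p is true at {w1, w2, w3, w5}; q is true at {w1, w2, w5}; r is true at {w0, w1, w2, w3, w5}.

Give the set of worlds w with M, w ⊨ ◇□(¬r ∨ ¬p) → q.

{w0, w1, w2, w3, w4, w5}

w0: ◇□(¬r ∨ ¬p) is F, q is F. ✓
w1: ◇□(¬r ∨ ¬p) is F, q is T. ✓
w2: ◇□(¬r ∨ ¬p) is F, q is T. ✓
w3: ◇□(¬r ∨ ¬p) is F, q is F. ✓
w4: ◇□(¬r ∨ ¬p) is F, q is F. ✓
w5: ◇□(¬r ∨ ¬p) is F, q is T. ✓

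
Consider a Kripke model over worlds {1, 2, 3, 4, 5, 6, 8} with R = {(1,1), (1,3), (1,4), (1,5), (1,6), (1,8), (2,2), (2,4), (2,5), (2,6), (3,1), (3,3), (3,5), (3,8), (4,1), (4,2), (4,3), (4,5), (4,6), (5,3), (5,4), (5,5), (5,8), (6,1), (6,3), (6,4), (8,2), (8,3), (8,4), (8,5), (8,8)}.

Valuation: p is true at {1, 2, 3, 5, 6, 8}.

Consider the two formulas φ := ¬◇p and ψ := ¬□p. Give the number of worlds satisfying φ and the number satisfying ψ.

0 and 5

For ¬◇p:
1: ◇p is T. ✗
2: ◇p is T. ✗
3: ◇p is T. ✗
4: ◇p is T. ✗
5: ◇p is T. ✗
6: ◇p is T. ✗
8: ◇p is T. ✗
— 0 worlds.
For ¬□p:
1: □p is F. ✓
2: □p is F. ✓
3: □p is T. ✗
4: □p is T. ✗
5: □p is F. ✓
6: □p is F. ✓
8: □p is F. ✓
— 5 worlds.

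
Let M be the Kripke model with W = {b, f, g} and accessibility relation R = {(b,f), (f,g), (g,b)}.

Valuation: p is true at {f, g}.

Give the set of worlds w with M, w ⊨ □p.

b: successors {f}; p there: f:T. ✓
f: successors {g}; p there: g:T. ✓
g: successors {b}; p there: b:F. ✗

{b, f}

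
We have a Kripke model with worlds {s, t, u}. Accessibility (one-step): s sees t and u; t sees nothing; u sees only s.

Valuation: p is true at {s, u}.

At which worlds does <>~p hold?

s: successors {t, u}; ~p there: t:T, u:F. ✓
t: no successors, so <>~p fails. ✗
u: successors {s}; ~p there: s:F. ✗

{s}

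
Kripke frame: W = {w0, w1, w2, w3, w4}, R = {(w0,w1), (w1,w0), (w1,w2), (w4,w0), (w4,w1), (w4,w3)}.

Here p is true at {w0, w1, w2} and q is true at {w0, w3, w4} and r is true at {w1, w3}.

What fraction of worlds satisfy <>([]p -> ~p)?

w0: successors {w1}; []p -> ~p there: w1:F. ✗
w1: successors {w0, w2}; []p -> ~p there: w0:F, w2:F. ✗
w2: no successors, so <>([]p -> ~p) fails. ✗
w3: no successors, so <>([]p -> ~p) fails. ✗
w4: successors {w0, w1, w3}; []p -> ~p there: w0:F, w1:F, w3:T. ✓
That's 1 of 5 worlds, so 1/5.

1/5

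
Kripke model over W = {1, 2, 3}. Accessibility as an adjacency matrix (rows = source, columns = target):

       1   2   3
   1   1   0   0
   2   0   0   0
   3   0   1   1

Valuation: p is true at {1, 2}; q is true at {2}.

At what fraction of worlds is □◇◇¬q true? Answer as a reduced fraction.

2/3

1: successors {1}; ◇◇¬q there: 1:T. ✓
2: no successors, so □◇◇¬q holds vacuously. ✓
3: successors {2, 3}; ◇◇¬q there: 2:F, 3:T. ✗
That's 2 of 3 worlds, so 2/3.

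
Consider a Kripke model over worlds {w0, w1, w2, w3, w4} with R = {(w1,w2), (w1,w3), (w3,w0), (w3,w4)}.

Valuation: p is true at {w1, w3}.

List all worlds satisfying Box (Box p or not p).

w0: no successors, so Box (Box p or not p) holds vacuously. ✓
w1: successors {w2, w3}; Box p or not p there: w2:T, w3:F. ✗
w2: no successors, so Box (Box p or not p) holds vacuously. ✓
w3: successors {w0, w4}; Box p or not p there: w0:T, w4:T. ✓
w4: no successors, so Box (Box p or not p) holds vacuously. ✓

{w0, w2, w3, w4}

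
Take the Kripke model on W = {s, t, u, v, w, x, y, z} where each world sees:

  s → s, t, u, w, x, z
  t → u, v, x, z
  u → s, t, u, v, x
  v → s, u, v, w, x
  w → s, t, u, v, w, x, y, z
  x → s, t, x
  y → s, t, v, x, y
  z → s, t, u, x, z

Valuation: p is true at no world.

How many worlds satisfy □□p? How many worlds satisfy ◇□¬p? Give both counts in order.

For □□p:
s: successors {s, t, u, w, x, z}; □p there: s:F, t:F, u:F, w:F, x:F, z:F. ✗
t: successors {u, v, x, z}; □p there: u:F, v:F, x:F, z:F. ✗
u: successors {s, t, u, v, x}; □p there: s:F, t:F, u:F, v:F, x:F. ✗
v: successors {s, u, v, w, x}; □p there: s:F, u:F, v:F, w:F, x:F. ✗
w: successors {s, t, u, v, w, x, y, z}; □p there: s:F, t:F, u:F, v:F, w:F, x:F, y:F, z:F. ✗
x: successors {s, t, x}; □p there: s:F, t:F, x:F. ✗
y: successors {s, t, v, x, y}; □p there: s:F, t:F, v:F, x:F, y:F. ✗
z: successors {s, t, u, x, z}; □p there: s:F, t:F, u:F, x:F, z:F. ✗
— 0 worlds.
For ◇□¬p:
s: successors {s, t, u, w, x, z}; □¬p there: s:T, t:T, u:T, w:T, x:T, z:T. ✓
t: successors {u, v, x, z}; □¬p there: u:T, v:T, x:T, z:T. ✓
u: successors {s, t, u, v, x}; □¬p there: s:T, t:T, u:T, v:T, x:T. ✓
v: successors {s, u, v, w, x}; □¬p there: s:T, u:T, v:T, w:T, x:T. ✓
w: successors {s, t, u, v, w, x, y, z}; □¬p there: s:T, t:T, u:T, v:T, w:T, x:T, y:T, z:T. ✓
x: successors {s, t, x}; □¬p there: s:T, t:T, x:T. ✓
y: successors {s, t, v, x, y}; □¬p there: s:T, t:T, v:T, x:T, y:T. ✓
z: successors {s, t, u, x, z}; □¬p there: s:T, t:T, u:T, x:T, z:T. ✓
— 8 worlds.

0 and 8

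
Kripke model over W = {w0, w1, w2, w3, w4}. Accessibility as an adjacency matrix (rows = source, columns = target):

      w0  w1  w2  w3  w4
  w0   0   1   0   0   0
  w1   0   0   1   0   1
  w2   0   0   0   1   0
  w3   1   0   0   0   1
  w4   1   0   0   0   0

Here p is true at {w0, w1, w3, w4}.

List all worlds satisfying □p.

{w0, w2, w3, w4}

w0: successors {w1}; p there: w1:T. ✓
w1: successors {w2, w4}; p there: w2:F, w4:T. ✗
w2: successors {w3}; p there: w3:T. ✓
w3: successors {w0, w4}; p there: w0:T, w4:T. ✓
w4: successors {w0}; p there: w0:T. ✓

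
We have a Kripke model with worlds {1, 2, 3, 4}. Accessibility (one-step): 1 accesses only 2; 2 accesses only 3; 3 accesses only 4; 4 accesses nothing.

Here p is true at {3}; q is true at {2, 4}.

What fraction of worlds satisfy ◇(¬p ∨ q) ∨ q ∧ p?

1/2

1: ◇(¬p ∨ q) is T, q ∧ p is F. ✓
2: ◇(¬p ∨ q) is F, q ∧ p is F. ✗
3: ◇(¬p ∨ q) is T, q ∧ p is F. ✓
4: ◇(¬p ∨ q) is F, q ∧ p is F. ✗
That's 2 of 4 worlds, so 2/4 = 1/2.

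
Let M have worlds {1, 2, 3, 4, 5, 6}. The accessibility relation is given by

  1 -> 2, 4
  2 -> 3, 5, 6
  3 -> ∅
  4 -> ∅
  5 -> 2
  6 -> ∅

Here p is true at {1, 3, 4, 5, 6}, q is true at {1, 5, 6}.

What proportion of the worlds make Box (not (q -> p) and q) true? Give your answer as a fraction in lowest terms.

1/2

1: successors {2, 4}; not (q -> p) and q there: 2:F, 4:F. ✗
2: successors {3, 5, 6}; not (q -> p) and q there: 3:F, 5:F, 6:F. ✗
3: no successors, so Box (not (q -> p) and q) holds vacuously. ✓
4: no successors, so Box (not (q -> p) and q) holds vacuously. ✓
5: successors {2}; not (q -> p) and q there: 2:F. ✗
6: no successors, so Box (not (q -> p) and q) holds vacuously. ✓
That's 3 of 6 worlds, so 3/6 = 1/2.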